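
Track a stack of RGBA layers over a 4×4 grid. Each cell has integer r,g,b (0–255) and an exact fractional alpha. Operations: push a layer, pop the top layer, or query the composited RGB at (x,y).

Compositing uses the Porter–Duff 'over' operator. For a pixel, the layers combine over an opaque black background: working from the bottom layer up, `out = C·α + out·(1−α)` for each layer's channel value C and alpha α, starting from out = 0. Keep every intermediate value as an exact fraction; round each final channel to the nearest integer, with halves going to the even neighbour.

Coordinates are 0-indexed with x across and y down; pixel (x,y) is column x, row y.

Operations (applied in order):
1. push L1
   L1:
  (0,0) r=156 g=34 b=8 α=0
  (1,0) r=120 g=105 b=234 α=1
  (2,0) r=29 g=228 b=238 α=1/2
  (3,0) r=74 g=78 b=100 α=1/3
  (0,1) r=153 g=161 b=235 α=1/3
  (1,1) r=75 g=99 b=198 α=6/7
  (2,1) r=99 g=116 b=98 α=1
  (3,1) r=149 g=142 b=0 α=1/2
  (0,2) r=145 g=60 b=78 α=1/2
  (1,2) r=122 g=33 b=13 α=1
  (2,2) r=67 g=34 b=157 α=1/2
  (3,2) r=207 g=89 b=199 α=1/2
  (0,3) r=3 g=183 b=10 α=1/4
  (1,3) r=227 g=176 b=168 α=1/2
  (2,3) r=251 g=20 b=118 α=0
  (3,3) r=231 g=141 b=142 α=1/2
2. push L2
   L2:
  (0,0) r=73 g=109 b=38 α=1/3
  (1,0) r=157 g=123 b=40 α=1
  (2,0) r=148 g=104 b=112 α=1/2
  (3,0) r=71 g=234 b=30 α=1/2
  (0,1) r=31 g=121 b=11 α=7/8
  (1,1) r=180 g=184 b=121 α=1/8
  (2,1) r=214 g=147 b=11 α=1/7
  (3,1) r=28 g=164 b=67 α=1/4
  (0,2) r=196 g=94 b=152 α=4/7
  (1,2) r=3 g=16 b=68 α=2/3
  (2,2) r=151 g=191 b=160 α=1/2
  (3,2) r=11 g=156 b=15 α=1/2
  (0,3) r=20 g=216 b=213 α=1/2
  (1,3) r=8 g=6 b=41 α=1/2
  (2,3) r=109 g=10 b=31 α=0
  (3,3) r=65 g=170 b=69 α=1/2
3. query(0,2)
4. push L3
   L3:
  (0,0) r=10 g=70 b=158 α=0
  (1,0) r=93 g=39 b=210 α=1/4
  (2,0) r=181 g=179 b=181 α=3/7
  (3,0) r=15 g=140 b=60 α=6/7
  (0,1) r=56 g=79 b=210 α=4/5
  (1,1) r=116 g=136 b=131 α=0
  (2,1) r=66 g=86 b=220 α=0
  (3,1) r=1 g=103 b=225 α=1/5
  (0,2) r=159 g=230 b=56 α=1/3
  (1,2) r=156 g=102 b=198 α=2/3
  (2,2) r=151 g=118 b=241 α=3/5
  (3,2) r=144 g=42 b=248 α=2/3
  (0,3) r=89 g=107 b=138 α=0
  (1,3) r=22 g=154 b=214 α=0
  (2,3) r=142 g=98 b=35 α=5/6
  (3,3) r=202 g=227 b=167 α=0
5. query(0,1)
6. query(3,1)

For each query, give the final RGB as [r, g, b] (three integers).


at x=0,y=2 over L1,L2:
L1 α=1/2: [145/2, 30, 39]
L2 α=4/7: [2003/14, 466/7, 725/7]
rounded: [143, 67, 104]

query (0,1) [L1,L2,L3] — begin 0,0,0
L1 α=1/3: [51, 161/3, 235/3]
L2 α=7/8: [67/2, 1351/12, 233/12]
L3 α=4/5: [103/2, 5143/60, 10313/60]
→ [52, 86, 172]

query (3,1) [L1,L2,L3] — begin 0,0,0
after L1 α=1/2: [149/2, 71, 0]
after L2 α=1/4: [503/8, 377/4, 67/4]
after L3 α=1/5: [101/2, 96, 292/5]
→ [50, 96, 58]


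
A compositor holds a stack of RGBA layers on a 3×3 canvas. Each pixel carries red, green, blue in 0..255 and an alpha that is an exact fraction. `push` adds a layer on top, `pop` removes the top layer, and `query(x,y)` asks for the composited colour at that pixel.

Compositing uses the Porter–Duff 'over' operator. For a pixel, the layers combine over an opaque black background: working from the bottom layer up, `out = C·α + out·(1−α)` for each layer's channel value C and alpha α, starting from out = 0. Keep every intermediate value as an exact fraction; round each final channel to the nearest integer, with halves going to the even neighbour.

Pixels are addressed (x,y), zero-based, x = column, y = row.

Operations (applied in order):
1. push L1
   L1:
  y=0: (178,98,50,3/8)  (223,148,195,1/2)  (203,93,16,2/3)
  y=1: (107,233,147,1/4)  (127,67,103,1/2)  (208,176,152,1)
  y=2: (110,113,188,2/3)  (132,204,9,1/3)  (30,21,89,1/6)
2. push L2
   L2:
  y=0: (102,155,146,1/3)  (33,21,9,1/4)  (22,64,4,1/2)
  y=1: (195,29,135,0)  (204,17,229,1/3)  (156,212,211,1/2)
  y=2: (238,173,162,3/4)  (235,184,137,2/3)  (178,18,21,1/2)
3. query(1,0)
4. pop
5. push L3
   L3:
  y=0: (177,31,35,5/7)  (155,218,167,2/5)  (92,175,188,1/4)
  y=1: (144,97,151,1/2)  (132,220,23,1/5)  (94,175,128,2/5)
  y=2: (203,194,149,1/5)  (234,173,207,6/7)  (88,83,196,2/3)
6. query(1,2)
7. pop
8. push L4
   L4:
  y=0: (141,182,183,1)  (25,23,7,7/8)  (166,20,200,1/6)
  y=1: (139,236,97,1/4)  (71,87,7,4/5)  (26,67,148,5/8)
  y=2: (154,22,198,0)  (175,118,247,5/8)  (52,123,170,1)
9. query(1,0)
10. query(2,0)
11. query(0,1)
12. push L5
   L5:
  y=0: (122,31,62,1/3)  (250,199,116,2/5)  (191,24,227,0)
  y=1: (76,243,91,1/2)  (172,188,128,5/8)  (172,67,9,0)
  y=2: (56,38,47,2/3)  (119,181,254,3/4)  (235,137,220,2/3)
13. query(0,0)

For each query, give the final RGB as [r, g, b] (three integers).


at x=1,y=0 over L1,L2:
+L1 (α=1/2) → [223/2, 74, 195/2]
+L2 (α=1/4) → [735/8, 243/4, 603/8]
= [92, 61, 75]

at x=1,y=2 over L1,L3:
after L1 α=1/3: [44, 68, 3]
after L3 α=6/7: [1448/7, 158, 1245/7]
= [207, 158, 178]

at x=1,y=0 over L1,L4:
L1 α=1/2: [223/2, 74, 195/2]
L4 α=7/8: [573/16, 235/8, 293/16]
→ [36, 29, 18]

query (2,0) [L1,L4] — begin 0,0,0
+L1 (α=2/3) → [406/3, 62, 32/3]
+L4 (α=1/6) → [1264/9, 55, 380/9]
= [140, 55, 42]

at x=0,y=1 over L1,L4:
L1 α=1/4: [107/4, 233/4, 147/4]
L4 α=1/4: [877/16, 1643/16, 829/16]
rounded: [55, 103, 52]

(0,0) stack=L1,L4,L5; from [0,0,0]:
after L1 α=3/8: [267/4, 147/4, 75/4]
after L4 α=1: [141, 182, 183]
after L5 α=1/3: [404/3, 395/3, 428/3]
→ [135, 132, 143]


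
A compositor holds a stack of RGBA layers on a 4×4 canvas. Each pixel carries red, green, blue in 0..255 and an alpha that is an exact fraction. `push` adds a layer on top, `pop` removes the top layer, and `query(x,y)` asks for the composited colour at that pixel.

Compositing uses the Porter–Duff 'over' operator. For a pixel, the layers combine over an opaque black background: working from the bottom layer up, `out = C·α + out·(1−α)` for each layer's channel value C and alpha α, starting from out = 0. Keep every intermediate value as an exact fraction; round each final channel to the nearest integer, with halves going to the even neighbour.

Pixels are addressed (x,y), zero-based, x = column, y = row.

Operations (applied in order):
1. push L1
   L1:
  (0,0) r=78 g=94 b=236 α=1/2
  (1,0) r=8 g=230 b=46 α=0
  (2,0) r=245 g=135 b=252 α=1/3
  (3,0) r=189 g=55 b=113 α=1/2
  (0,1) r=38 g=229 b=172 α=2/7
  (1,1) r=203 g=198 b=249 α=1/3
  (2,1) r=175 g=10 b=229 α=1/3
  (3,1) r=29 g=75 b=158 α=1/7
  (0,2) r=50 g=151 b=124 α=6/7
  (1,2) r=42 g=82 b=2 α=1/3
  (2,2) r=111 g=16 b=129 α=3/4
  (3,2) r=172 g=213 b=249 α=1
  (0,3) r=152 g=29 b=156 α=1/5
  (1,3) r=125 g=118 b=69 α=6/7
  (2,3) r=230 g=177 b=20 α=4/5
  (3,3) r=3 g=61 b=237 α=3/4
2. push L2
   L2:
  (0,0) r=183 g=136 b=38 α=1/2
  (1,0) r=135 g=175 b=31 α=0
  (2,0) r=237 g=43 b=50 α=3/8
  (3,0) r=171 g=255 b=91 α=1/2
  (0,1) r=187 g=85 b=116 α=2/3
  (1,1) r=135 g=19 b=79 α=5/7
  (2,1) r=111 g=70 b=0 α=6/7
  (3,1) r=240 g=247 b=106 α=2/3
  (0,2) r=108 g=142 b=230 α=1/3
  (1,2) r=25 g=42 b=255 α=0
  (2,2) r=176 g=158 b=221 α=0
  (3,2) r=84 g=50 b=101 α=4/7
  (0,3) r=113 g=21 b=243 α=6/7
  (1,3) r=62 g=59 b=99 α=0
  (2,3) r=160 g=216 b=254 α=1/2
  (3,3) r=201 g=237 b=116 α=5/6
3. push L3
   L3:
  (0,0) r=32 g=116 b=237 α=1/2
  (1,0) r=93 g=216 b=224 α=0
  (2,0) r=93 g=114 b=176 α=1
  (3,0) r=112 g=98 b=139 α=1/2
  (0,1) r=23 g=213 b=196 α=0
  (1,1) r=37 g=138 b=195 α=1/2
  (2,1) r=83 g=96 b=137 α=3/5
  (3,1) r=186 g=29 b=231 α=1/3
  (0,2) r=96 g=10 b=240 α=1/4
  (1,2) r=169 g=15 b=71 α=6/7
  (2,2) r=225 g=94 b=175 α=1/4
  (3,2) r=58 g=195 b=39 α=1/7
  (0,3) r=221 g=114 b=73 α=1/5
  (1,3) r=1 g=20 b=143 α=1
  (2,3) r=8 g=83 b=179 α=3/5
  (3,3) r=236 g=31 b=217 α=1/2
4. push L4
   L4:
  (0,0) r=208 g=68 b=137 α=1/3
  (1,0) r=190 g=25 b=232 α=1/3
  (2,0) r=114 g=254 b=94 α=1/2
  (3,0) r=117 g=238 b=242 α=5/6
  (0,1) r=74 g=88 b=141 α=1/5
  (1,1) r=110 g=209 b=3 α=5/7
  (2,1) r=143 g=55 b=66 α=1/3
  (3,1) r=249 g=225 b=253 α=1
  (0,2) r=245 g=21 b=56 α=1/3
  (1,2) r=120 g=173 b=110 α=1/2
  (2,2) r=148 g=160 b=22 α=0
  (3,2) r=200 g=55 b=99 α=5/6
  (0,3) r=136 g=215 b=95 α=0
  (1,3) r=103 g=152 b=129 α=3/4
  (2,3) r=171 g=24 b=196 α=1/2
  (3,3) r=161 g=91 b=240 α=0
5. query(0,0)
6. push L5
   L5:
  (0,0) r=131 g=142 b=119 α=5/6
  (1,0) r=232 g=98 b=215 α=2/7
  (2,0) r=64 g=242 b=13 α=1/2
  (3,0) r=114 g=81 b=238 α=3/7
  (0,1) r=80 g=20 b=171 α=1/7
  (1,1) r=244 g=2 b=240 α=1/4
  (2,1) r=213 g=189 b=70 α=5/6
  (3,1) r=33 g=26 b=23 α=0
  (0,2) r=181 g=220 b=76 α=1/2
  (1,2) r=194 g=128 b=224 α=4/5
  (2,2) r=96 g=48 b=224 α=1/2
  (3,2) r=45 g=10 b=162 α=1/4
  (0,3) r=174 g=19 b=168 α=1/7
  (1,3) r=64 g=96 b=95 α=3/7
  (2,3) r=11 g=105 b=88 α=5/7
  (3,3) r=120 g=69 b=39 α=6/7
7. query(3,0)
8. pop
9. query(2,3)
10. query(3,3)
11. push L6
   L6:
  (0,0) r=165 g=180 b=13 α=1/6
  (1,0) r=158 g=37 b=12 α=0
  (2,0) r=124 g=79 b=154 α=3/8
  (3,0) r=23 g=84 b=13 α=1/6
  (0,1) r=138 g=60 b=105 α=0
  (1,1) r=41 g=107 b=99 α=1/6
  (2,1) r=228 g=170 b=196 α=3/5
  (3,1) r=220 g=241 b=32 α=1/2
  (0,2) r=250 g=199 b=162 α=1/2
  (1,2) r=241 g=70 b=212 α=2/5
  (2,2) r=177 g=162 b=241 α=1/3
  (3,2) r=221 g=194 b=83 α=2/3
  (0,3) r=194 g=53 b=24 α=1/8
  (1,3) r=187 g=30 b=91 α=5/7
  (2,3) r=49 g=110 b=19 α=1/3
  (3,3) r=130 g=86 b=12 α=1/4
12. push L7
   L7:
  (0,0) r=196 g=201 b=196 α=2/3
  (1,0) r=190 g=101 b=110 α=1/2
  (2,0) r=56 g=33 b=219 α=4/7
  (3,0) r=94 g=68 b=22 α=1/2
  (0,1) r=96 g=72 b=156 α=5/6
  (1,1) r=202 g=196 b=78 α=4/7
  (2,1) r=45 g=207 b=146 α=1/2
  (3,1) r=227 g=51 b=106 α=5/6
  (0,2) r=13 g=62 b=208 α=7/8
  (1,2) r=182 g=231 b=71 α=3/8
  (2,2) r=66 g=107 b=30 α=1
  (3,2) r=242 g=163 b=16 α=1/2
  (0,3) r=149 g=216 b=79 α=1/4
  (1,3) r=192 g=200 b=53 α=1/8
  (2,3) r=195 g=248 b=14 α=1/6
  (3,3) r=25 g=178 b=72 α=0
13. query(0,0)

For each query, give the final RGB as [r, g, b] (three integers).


at x=0,y=0 over L1,L2,L3,L4:
L1 α=1/2: [39, 47, 118]
L2 α=1/2: [111, 183/2, 78]
L3 α=1/2: [143/2, 415/4, 315/2]
L4 α=1/3: [117, 551/6, 452/3]
= [117, 92, 151]

query (3,0) [L1,L2,L3,L4,L5] — begin 0,0,0
after L1 α=1/2: [189/2, 55/2, 113/2]
after L2 α=1/2: [531/4, 565/4, 295/4]
after L3 α=1/2: [979/8, 957/8, 851/8]
after L4 α=5/6: [5659/48, 10477/48, 10531/48]
after L5 α=3/7: [9763/84, 13393/84, 19099/84]
→ [116, 159, 227]

query (2,3) [L1,L2,L3,L4] — begin 0,0,0
L1 α=4/5: [184, 708/5, 16]
L2 α=1/2: [172, 894/5, 135]
L3 α=3/5: [368/5, 3033/25, 807/5]
L4 α=1/2: [1223/10, 3633/50, 1787/10]
→ [122, 73, 179]

at x=3,y=3 over L1,L2,L3,L4:
after L1 α=3/4: [9/4, 183/4, 711/4]
after L2 α=5/6: [1343/8, 1641/8, 3031/24]
after L3 α=1/2: [3231/16, 1889/16, 8239/48]
after L4 α=0: [3231/16, 1889/16, 8239/48]
= [202, 118, 172]

query (0,0) [L1,L2,L3,L4,L6,L7] — begin 0,0,0
after L1 α=1/2: [39, 47, 118]
after L2 α=1/2: [111, 183/2, 78]
after L3 α=1/2: [143/2, 415/4, 315/2]
after L4 α=1/3: [117, 551/6, 452/3]
after L6 α=1/6: [125, 3835/36, 2299/18]
after L7 α=2/3: [517/3, 18307/108, 9355/54]
= [172, 170, 173]


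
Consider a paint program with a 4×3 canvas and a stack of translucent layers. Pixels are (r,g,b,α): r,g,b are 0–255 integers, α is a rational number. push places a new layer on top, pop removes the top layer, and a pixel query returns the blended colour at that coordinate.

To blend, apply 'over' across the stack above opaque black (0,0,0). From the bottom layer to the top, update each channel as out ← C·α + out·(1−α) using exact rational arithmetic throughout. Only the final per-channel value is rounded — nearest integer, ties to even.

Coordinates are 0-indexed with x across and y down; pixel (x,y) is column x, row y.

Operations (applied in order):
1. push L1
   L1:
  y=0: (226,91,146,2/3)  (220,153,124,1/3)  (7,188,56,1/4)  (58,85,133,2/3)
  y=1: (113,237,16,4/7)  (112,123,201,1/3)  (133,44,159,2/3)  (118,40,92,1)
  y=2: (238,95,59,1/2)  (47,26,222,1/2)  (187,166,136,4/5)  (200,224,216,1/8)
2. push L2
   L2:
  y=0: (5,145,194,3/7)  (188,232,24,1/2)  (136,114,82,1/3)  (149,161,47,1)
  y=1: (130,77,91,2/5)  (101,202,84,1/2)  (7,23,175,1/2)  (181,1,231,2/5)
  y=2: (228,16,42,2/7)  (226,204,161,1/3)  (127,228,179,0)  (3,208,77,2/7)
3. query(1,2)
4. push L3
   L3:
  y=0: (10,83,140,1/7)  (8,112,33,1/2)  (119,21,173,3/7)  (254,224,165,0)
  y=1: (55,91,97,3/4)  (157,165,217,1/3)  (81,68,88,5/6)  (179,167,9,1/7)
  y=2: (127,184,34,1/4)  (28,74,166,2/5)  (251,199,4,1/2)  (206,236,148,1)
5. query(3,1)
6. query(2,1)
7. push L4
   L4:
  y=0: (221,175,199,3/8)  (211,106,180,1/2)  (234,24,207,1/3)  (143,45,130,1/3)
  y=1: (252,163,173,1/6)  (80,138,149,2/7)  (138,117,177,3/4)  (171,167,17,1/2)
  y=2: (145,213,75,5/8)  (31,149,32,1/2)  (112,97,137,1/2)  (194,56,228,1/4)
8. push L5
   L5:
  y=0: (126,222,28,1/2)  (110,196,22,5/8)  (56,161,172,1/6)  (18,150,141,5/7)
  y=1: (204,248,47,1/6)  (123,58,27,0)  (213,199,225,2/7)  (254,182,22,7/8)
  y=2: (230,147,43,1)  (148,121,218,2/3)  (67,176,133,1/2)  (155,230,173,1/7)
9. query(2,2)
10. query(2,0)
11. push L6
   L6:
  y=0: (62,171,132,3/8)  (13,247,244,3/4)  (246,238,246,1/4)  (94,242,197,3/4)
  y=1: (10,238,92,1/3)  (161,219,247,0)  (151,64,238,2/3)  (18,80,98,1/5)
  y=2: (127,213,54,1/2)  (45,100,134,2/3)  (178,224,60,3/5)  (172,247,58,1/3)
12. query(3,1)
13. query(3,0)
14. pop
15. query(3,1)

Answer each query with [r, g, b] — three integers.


(1,2) stack=L1,L2; from [0,0,0]:
L1 α=1/2: [47/2, 13, 111]
L2 α=1/3: [91, 230/3, 383/3]
rounded: [91, 77, 128]

query (3,1) [L1,L2,L3] — begin 0,0,0
after L1 α=1: [118, 40, 92]
after L2 α=2/5: [716/5, 122/5, 738/5]
after L3 α=1/7: [5191/35, 1567/35, 639/5]
= [148, 45, 128]

(2,1) stack=L1,L2,L3; from [0,0,0]:
+L1 (α=2/3) → [266/3, 88/3, 106]
+L2 (α=1/2) → [287/6, 157/6, 281/2]
+L3 (α=5/6) → [2717/36, 2197/36, 387/4]
rounded: [75, 61, 97]

(2,2) stack=L1,L2,L3,L4,L5; from [0,0,0]:
after L1 α=4/5: [748/5, 664/5, 544/5]
after L2 α=0: [748/5, 664/5, 544/5]
after L3 α=1/2: [2003/10, 1659/10, 282/5]
after L4 α=1/2: [3123/20, 2629/20, 967/10]
after L5 α=1/2: [4463/40, 6149/40, 2297/20]
rounded: [112, 154, 115]

query (2,0) [L1,L2,L3,L4,L5] — begin 0,0,0
L1 α=1/4: [7/4, 47, 14]
L2 α=1/3: [93/2, 208/3, 110/3]
L3 α=3/7: [543/7, 1021/21, 1997/21]
L4 α=1/3: [908/7, 2546/63, 8341/63]
L5 α=1/6: [822/7, 22873/378, 52541/378]
→ [117, 61, 139]

query (3,1) [L1,L2,L3,L4,L5,L6] — begin 0,0,0
L1 α=1: [118, 40, 92]
L2 α=2/5: [716/5, 122/5, 738/5]
L3 α=1/7: [5191/35, 1567/35, 639/5]
L4 α=1/2: [5588/35, 3706/35, 362/5]
L5 α=7/8: [33909/140, 6037/35, 283/10]
L6 α=1/5: [34539/175, 26948/175, 1056/25]
→ [197, 154, 42]

query (3,0) [L1,L2,L3,L4,L5,L6] — begin 0,0,0
L1 α=2/3: [116/3, 170/3, 266/3]
L2 α=1: [149, 161, 47]
L3 α=0: [149, 161, 47]
L4 α=1/3: [147, 367/3, 224/3]
L5 α=5/7: [384/7, 2984/21, 2563/21]
L6 α=3/4: [1179/14, 9115/42, 7487/42]
rounded: [84, 217, 178]

query (3,1) [L1,L2,L3,L4,L5] — begin 0,0,0
after L1 α=1: [118, 40, 92]
after L2 α=2/5: [716/5, 122/5, 738/5]
after L3 α=1/7: [5191/35, 1567/35, 639/5]
after L4 α=1/2: [5588/35, 3706/35, 362/5]
after L5 α=7/8: [33909/140, 6037/35, 283/10]
→ [242, 172, 28]


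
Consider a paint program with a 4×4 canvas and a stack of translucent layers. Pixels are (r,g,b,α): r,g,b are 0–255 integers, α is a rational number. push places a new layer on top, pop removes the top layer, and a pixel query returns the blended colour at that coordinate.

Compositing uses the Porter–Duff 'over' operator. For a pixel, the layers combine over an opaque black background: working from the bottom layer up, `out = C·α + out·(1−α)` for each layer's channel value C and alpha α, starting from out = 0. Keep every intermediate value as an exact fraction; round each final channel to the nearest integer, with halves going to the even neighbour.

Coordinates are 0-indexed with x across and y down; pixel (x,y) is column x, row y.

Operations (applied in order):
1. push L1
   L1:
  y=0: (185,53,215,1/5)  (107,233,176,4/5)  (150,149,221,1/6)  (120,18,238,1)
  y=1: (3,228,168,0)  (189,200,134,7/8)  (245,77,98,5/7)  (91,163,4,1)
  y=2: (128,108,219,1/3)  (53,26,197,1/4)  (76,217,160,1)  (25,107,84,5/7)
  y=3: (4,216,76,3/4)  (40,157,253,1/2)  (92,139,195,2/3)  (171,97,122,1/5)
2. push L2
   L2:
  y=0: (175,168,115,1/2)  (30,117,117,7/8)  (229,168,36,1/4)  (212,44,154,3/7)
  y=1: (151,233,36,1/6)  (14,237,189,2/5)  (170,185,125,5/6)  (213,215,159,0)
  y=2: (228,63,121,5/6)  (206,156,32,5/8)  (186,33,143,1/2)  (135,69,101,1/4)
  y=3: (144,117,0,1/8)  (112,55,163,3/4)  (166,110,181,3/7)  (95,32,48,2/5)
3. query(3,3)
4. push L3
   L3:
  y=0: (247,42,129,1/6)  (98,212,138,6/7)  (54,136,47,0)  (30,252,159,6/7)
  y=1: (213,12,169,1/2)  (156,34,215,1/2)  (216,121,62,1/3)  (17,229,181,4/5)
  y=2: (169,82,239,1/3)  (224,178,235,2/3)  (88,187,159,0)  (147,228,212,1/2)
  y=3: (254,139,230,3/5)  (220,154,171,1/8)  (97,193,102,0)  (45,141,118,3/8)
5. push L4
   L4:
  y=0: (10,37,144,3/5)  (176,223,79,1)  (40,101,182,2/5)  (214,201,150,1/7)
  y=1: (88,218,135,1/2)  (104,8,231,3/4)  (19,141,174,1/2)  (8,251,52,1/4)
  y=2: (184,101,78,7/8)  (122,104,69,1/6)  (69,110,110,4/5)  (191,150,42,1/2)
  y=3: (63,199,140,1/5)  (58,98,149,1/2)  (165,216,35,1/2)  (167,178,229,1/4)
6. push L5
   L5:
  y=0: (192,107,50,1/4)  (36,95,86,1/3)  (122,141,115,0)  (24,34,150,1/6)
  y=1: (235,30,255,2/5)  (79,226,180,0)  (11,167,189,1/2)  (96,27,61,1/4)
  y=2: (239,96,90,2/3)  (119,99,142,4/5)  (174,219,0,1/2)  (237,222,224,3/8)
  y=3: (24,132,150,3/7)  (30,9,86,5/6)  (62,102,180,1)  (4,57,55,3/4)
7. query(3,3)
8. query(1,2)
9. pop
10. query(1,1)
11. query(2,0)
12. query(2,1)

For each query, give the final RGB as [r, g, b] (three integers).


query (3,3) [L1,L2] — begin 0,0,0
after L1 α=1/5: [171/5, 97/5, 122/5]
after L2 α=2/5: [1463/25, 611/25, 846/25]
→ [59, 24, 34]

at x=3,y=3 over L1,L2,L3,L4,L5:
L1 α=1/5: [171/5, 97/5, 122/5]
L2 α=2/5: [1463/25, 611/25, 846/25]
L3 α=3/8: [1069/20, 1363/20, 327/5]
L4 α=1/4: [6547/80, 7649/80, 1063/10]
L5 α=3/4: [7507/320, 21329/320, 2713/40]
→ [23, 67, 68]

query (1,2) [L1,L2,L3,L4,L5] — begin 0,0,0
after L1 α=1/4: [53/4, 13/2, 197/4]
after L2 α=5/8: [4279/32, 1599/16, 1231/32]
after L3 α=2/3: [6205/32, 7295/48, 16271/96]
after L4 α=1/6: [11643/64, 41467/288, 87979/576]
after L5 α=4/5: [42107/320, 31103/288, 415147/2880]
→ [132, 108, 144]

at x=1,y=1 over L1,L2,L3,L4:
L1 α=7/8: [1323/8, 175, 469/4]
L2 α=2/5: [4193/40, 999/5, 2919/20]
L3 α=1/2: [10433/80, 1169/10, 7219/40]
L4 α=3/4: [35393/320, 1409/40, 34939/160]
= [111, 35, 218]

at x=2,y=0 over L1,L2,L3,L4:
L1 α=1/6: [25, 149/6, 221/6]
L2 α=1/4: [76, 485/8, 293/8]
L3 α=0: [76, 485/8, 293/8]
L4 α=2/5: [308/5, 3071/40, 3791/40]
→ [62, 77, 95]

at x=2,y=1 over L1,L2,L3,L4:
+L1 (α=5/7) → [175, 55, 70]
+L2 (α=5/6) → [1025/6, 490/3, 695/6]
+L3 (α=1/3) → [1673/9, 1343/9, 881/9]
+L4 (α=1/2) → [922/9, 1306/9, 2447/18]
= [102, 145, 136]


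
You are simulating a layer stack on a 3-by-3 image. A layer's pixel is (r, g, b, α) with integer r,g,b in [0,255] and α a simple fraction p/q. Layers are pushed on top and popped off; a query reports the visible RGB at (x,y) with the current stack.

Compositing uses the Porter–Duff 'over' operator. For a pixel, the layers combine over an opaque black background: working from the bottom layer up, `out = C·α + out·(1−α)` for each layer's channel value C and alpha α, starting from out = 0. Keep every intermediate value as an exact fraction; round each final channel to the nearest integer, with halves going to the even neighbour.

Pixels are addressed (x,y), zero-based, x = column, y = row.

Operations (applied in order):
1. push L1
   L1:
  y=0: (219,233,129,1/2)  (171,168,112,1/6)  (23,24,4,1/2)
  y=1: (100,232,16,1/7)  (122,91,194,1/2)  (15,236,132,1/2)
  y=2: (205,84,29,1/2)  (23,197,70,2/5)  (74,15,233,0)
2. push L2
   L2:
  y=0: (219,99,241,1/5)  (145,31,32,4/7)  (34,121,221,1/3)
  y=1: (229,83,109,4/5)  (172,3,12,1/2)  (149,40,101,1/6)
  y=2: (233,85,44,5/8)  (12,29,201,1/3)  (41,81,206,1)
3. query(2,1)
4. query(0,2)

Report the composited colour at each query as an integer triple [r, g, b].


at x=2,y=1 over L1,L2:
after L1 α=1/2: [15/2, 118, 66]
after L2 α=1/6: [373/12, 105, 431/6]
→ [31, 105, 72]

query (0,2) [L1,L2] — begin 0,0,0
after L1 α=1/2: [205/2, 42, 29/2]
after L2 α=5/8: [2945/16, 551/8, 527/16]
= [184, 69, 33]


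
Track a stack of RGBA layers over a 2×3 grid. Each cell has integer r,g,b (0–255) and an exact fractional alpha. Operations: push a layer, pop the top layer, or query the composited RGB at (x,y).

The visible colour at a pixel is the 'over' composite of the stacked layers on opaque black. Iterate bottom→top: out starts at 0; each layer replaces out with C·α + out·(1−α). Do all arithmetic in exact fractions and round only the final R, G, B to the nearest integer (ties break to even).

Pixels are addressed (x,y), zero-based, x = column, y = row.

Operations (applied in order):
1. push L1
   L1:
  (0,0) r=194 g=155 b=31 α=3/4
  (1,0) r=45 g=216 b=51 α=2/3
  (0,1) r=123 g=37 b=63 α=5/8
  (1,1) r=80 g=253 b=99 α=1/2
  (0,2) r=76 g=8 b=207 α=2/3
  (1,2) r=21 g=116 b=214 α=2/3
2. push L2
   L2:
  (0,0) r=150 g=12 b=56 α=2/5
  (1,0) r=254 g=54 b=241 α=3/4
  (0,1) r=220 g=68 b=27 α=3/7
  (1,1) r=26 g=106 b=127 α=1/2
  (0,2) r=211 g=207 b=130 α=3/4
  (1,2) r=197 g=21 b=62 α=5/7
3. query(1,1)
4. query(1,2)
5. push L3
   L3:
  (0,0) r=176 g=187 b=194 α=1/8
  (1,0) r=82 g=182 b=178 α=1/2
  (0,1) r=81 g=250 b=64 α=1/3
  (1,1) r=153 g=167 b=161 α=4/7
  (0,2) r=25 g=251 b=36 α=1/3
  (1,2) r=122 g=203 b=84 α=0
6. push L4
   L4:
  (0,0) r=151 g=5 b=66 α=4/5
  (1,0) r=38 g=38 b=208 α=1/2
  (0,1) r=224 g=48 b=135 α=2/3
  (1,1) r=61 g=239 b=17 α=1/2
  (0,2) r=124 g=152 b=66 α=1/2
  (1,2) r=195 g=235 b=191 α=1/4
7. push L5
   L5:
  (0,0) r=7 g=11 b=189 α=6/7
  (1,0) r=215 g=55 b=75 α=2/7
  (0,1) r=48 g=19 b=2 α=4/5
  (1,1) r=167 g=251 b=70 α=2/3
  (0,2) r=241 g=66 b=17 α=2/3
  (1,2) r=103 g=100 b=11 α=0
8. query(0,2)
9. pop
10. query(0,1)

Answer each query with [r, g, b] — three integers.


(1,1) stack=L1,L2; from [0,0,0]:
+L1 (α=1/2) → [40, 253/2, 99/2]
+L2 (α=1/2) → [33, 465/4, 353/4]
rounded: [33, 116, 88]

at x=1,y=2 over L1,L2:
+L1 (α=2/3) → [14, 232/3, 428/3]
+L2 (α=5/7) → [1013/7, 779/21, 1786/21]
→ [145, 37, 85]

at x=0,y=2 over L1,L2,L3,L4,L5:
L1 α=2/3: [152/3, 16/3, 138]
L2 α=3/4: [2051/12, 1879/12, 132]
L3 α=1/3: [2201/18, 3385/18, 100]
L4 α=1/2: [4433/36, 6121/36, 83]
L5 α=2/3: [21785/108, 10873/108, 39]
= [202, 101, 39]

at x=0,y=1 over L1,L2,L3,L4:
after L1 α=5/8: [615/8, 185/8, 315/8]
after L2 α=3/7: [1935/14, 593/14, 477/14]
after L3 α=1/3: [834/7, 781/7, 925/21]
after L4 α=2/3: [3970/21, 1453/21, 6595/63]
rounded: [189, 69, 105]


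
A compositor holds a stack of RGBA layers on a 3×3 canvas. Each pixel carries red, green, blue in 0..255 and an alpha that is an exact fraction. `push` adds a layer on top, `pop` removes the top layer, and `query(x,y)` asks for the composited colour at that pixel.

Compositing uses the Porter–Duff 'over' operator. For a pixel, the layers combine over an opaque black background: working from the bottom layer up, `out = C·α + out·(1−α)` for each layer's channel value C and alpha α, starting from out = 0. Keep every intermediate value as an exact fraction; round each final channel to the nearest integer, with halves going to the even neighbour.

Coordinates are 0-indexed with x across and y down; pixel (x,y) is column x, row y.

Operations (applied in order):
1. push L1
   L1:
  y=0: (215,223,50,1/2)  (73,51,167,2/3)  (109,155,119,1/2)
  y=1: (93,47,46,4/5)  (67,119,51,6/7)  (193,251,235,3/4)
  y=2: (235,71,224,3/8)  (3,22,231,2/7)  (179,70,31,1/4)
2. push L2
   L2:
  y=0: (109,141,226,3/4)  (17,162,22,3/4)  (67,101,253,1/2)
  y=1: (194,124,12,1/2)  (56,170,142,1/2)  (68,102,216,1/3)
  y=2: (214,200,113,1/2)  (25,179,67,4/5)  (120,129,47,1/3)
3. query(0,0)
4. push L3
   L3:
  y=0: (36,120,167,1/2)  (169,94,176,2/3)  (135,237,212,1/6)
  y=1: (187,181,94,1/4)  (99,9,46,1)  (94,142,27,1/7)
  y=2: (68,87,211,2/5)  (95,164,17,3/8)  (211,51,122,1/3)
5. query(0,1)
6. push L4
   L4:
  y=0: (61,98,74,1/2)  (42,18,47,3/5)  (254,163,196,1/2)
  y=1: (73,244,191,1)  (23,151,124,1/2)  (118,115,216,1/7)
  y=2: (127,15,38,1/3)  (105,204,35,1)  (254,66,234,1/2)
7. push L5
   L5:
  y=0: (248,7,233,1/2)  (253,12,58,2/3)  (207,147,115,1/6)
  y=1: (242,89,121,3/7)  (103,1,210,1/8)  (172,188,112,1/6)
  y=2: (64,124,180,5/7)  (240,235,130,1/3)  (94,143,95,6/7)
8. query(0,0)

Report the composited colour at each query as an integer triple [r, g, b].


query (0,0) [L1,L2] — begin 0,0,0
L1 α=1/2: [215/2, 223/2, 25]
L2 α=3/4: [869/8, 1069/8, 703/4]
rounded: [109, 134, 176]

query (0,1) [L1,L2,L3] — begin 0,0,0
+L1 (α=4/5) → [372/5, 188/5, 184/5]
+L2 (α=1/2) → [671/5, 404/5, 122/5]
+L3 (α=1/4) → [737/5, 2117/20, 209/5]
→ [147, 106, 42]

(0,0) stack=L1,L2,L3,L4,L5; from [0,0,0]:
+L1 (α=1/2) → [215/2, 223/2, 25]
+L2 (α=3/4) → [869/8, 1069/8, 703/4]
+L3 (α=1/2) → [1157/16, 2029/16, 1371/8]
+L4 (α=1/2) → [2133/32, 3597/32, 1963/16]
+L5 (α=1/2) → [10069/64, 3821/64, 5691/32]
rounded: [157, 60, 178]


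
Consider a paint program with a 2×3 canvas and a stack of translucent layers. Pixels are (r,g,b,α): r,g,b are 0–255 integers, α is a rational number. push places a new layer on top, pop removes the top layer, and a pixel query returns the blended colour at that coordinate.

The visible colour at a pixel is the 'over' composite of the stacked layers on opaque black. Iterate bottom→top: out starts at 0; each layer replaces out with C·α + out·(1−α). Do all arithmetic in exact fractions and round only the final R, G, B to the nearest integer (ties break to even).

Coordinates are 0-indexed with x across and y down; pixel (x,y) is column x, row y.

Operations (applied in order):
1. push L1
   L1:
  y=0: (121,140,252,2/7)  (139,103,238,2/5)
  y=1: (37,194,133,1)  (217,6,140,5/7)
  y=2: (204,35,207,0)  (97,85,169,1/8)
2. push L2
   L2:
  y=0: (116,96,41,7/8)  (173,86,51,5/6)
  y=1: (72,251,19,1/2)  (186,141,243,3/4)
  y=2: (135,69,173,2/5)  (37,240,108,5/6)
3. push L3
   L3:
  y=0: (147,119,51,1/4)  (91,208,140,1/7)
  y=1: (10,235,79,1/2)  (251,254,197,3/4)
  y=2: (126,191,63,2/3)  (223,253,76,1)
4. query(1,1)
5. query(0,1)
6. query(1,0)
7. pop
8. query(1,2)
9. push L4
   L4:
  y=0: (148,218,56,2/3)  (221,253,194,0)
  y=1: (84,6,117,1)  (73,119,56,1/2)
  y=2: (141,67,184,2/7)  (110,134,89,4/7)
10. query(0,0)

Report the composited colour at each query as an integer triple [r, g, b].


at x=1,y=1 over L1,L2,L3:
+L1 (α=5/7) → [155, 30/7, 100]
+L2 (α=3/4) → [713/4, 2991/28, 829/4]
+L3 (α=3/4) → [3725/16, 24327/112, 3193/16]
rounded: [233, 217, 200]

(0,1) stack=L1,L2,L3; from [0,0,0]:
+L1 (α=1) → [37, 194, 133]
+L2 (α=1/2) → [109/2, 445/2, 76]
+L3 (α=1/2) → [129/4, 915/4, 155/2]
rounded: [32, 229, 78]

query (1,0) [L1,L2,L3] — begin 0,0,0
+L1 (α=2/5) → [278/5, 206/5, 476/5]
+L2 (α=5/6) → [4603/30, 1178/15, 1751/30]
+L3 (α=1/7) → [5058/35, 3396/35, 2451/35]
= [145, 97, 70]

at x=1,y=2 over L1,L2:
after L1 α=1/8: [97/8, 85/8, 169/8]
after L2 α=5/6: [1577/48, 9685/48, 4489/48]
rounded: [33, 202, 94]

query (0,0) [L1,L2,L4] — begin 0,0,0
+L1 (α=2/7) → [242/7, 40, 72]
+L2 (α=7/8) → [2963/28, 89, 359/8]
+L4 (α=2/3) → [11251/84, 175, 1255/24]
→ [134, 175, 52]


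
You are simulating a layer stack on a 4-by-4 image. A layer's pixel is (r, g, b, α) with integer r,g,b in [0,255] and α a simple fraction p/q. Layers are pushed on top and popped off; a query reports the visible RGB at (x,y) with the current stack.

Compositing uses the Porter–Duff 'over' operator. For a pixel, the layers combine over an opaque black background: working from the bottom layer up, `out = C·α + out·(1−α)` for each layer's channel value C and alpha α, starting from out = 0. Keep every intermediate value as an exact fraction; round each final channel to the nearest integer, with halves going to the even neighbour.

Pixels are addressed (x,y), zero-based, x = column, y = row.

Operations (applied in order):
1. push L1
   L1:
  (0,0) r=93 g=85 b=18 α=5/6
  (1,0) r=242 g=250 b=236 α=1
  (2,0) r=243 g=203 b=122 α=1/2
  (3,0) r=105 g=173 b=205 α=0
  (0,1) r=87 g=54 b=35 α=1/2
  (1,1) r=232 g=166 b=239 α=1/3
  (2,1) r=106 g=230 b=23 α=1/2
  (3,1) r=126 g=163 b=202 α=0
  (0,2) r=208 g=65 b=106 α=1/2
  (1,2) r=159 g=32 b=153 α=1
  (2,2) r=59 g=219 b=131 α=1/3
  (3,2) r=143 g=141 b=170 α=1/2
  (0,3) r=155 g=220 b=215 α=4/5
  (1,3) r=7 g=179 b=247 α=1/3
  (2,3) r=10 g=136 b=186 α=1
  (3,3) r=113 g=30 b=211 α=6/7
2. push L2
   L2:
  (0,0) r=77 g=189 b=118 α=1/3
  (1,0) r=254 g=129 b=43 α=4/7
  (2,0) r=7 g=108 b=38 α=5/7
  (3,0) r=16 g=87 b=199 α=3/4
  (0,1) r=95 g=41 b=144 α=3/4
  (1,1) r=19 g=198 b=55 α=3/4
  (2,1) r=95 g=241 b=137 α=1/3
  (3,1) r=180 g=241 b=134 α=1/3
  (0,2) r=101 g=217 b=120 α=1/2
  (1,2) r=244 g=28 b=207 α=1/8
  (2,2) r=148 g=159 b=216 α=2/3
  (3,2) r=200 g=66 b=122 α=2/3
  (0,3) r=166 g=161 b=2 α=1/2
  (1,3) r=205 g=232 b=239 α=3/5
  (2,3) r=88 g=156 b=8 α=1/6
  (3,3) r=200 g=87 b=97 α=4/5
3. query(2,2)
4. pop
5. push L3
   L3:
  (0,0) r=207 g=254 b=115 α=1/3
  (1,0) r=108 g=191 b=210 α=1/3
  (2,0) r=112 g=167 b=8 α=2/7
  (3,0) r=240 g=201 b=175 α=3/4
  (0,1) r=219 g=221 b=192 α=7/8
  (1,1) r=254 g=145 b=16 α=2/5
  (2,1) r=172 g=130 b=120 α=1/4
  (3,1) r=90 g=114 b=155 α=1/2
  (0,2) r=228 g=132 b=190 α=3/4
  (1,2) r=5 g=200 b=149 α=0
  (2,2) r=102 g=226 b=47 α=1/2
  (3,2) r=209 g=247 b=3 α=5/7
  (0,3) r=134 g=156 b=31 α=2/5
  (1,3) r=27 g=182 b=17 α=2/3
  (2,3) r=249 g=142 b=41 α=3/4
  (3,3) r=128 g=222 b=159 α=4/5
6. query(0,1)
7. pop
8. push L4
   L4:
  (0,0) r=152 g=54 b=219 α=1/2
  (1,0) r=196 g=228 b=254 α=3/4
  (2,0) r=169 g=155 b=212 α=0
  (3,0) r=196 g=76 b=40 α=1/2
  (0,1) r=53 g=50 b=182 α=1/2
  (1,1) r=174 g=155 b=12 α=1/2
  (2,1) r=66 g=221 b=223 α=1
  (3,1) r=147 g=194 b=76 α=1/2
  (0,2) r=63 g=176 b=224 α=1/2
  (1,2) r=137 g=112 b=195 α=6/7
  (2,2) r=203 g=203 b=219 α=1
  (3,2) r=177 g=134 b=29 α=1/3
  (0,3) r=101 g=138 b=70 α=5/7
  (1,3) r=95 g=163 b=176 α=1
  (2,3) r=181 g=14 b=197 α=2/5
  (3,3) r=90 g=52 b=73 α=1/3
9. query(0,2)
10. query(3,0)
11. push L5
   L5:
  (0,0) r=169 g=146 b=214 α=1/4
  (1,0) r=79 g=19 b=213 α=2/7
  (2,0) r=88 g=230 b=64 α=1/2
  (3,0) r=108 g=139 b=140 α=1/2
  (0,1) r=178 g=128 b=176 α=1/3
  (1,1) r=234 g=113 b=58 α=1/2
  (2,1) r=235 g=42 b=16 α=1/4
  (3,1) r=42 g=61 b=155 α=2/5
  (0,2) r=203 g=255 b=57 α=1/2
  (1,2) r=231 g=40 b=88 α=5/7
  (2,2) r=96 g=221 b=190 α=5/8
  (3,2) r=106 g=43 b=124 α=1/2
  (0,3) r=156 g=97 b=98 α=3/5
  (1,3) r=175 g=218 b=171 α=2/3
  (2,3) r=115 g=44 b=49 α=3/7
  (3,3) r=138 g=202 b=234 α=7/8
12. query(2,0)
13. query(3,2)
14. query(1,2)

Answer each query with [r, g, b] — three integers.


query (2,2) [L1,L2] — begin 0,0,0
L1 α=1/3: [59/3, 73, 131/3]
L2 α=2/3: [947/9, 391/3, 1427/9]
rounded: [105, 130, 159]

at x=0,y=1 over L1,L3:
after L1 α=1/2: [87/2, 27, 35/2]
after L3 α=7/8: [3153/16, 787/4, 2723/16]
= [197, 197, 170]

at x=0,y=2 over L1,L4:
after L1 α=1/2: [104, 65/2, 53]
after L4 α=1/2: [167/2, 417/4, 277/2]
rounded: [84, 104, 138]

(3,0) stack=L1,L4; from [0,0,0]:
L1 α=0: [0, 0, 0]
L4 α=1/2: [98, 38, 20]
rounded: [98, 38, 20]

query (2,0) [L1,L4,L5] — begin 0,0,0
after L1 α=1/2: [243/2, 203/2, 61]
after L4 α=0: [243/2, 203/2, 61]
after L5 α=1/2: [419/4, 663/4, 125/2]
rounded: [105, 166, 62]

at x=3,y=2 over L1,L4,L5:
+L1 (α=1/2) → [143/2, 141/2, 85]
+L4 (α=1/3) → [320/3, 275/3, 199/3]
+L5 (α=1/2) → [319/3, 202/3, 571/6]
→ [106, 67, 95]

at x=1,y=2 over L1,L4,L5:
L1 α=1: [159, 32, 153]
L4 α=6/7: [981/7, 704/7, 189]
L5 α=5/7: [10047/49, 2808/49, 818/7]
→ [205, 57, 117]


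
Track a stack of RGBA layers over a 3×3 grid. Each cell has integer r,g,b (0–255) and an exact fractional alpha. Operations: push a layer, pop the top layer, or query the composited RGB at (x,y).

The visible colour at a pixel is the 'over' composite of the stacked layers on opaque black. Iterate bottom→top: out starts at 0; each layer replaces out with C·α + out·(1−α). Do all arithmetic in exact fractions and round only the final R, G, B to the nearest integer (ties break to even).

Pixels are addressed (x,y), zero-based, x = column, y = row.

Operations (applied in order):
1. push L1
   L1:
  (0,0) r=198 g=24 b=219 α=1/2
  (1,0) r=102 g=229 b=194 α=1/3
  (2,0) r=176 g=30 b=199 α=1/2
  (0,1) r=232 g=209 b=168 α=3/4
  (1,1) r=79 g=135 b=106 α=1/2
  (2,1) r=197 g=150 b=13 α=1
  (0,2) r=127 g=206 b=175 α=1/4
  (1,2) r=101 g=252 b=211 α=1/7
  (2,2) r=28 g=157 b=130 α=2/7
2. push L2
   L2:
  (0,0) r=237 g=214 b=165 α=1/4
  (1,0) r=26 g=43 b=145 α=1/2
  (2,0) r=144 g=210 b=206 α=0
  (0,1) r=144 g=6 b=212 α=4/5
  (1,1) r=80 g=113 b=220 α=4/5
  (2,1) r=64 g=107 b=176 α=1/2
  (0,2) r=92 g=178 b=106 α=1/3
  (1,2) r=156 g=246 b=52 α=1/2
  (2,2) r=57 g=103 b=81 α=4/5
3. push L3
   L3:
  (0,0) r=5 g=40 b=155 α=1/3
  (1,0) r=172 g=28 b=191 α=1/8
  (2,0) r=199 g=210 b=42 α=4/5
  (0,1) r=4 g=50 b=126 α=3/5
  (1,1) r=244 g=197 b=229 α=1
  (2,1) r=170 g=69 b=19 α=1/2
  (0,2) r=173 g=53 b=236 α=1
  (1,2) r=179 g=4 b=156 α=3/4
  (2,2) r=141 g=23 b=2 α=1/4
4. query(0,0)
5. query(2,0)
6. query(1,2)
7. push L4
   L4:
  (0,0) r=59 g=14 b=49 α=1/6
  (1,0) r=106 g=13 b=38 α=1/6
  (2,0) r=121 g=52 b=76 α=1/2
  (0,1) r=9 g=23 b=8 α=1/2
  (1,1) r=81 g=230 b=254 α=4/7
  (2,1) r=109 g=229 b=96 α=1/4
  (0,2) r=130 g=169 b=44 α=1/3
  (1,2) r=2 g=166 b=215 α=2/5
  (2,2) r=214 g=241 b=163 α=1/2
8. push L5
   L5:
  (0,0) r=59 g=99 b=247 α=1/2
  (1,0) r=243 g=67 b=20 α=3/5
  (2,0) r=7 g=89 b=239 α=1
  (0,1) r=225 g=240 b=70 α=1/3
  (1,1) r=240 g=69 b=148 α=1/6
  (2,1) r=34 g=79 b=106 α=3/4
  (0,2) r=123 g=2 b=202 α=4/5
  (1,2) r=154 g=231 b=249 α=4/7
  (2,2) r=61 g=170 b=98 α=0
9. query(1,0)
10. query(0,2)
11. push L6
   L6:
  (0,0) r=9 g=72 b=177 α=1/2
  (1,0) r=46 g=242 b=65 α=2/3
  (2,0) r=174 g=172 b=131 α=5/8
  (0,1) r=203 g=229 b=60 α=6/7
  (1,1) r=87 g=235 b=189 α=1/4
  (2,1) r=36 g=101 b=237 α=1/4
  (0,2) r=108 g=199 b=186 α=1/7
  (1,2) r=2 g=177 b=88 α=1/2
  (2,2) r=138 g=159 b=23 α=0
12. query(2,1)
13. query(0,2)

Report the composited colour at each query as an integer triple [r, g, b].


query (0,0) [L1,L2,L3] — begin 0,0,0
+L1 (α=1/2) → [99, 12, 219/2]
+L2 (α=1/4) → [267/2, 125/2, 987/8]
+L3 (α=1/3) → [272/3, 55, 1607/12]
rounded: [91, 55, 134]

query (2,0) [L1,L2,L3] — begin 0,0,0
after L1 α=1/2: [88, 15, 199/2]
after L2 α=0: [88, 15, 199/2]
after L3 α=4/5: [884/5, 171, 107/2]
= [177, 171, 54]

at x=1,y=2 over L1,L2,L3:
+L1 (α=1/7) → [101/7, 36, 211/7]
+L2 (α=1/2) → [1193/14, 141, 575/14]
+L3 (α=3/4) → [8711/56, 153/4, 7127/56]
→ [156, 38, 127]

(1,0) stack=L1,L2,L3,L4,L5; from [0,0,0]:
+L1 (α=1/3) → [34, 229/3, 194/3]
+L2 (α=1/2) → [30, 179/3, 629/6]
+L3 (α=1/8) → [191/4, 1337/24, 5549/48]
+L4 (α=1/6) → [1379/24, 6997/144, 29569/288]
+L5 (α=3/5) → [10127/60, 21469/360, 38209/720]
= [169, 60, 53]

at x=0,y=2 over L1,L2,L3,L4,L5:
+L1 (α=1/4) → [127/4, 103/2, 175/4]
+L2 (α=1/3) → [311/6, 281/3, 129/2]
+L3 (α=1) → [173, 53, 236]
+L4 (α=1/3) → [476/3, 275/3, 172]
+L5 (α=4/5) → [1952/15, 299/15, 196]
rounded: [130, 20, 196]

query (2,1) [L1,L2,L3,L4,L5,L6] — begin 0,0,0
+L1 (α=1) → [197, 150, 13]
+L2 (α=1/2) → [261/2, 257/2, 189/2]
+L3 (α=1/2) → [601/4, 395/4, 227/4]
+L4 (α=1/4) → [2239/16, 2101/16, 1065/16]
+L5 (α=3/4) → [3871/64, 5893/64, 6153/64]
+L6 (α=1/4) → [13917/256, 24143/256, 33627/256]
= [54, 94, 131]

(0,2) stack=L1,L2,L3,L4,L5,L6; from [0,0,0]:
after L1 α=1/4: [127/4, 103/2, 175/4]
after L2 α=1/3: [311/6, 281/3, 129/2]
after L3 α=1: [173, 53, 236]
after L4 α=1/3: [476/3, 275/3, 172]
after L5 α=4/5: [1952/15, 299/15, 196]
after L6 α=1/7: [4444/35, 1593/35, 1362/7]
→ [127, 46, 195]


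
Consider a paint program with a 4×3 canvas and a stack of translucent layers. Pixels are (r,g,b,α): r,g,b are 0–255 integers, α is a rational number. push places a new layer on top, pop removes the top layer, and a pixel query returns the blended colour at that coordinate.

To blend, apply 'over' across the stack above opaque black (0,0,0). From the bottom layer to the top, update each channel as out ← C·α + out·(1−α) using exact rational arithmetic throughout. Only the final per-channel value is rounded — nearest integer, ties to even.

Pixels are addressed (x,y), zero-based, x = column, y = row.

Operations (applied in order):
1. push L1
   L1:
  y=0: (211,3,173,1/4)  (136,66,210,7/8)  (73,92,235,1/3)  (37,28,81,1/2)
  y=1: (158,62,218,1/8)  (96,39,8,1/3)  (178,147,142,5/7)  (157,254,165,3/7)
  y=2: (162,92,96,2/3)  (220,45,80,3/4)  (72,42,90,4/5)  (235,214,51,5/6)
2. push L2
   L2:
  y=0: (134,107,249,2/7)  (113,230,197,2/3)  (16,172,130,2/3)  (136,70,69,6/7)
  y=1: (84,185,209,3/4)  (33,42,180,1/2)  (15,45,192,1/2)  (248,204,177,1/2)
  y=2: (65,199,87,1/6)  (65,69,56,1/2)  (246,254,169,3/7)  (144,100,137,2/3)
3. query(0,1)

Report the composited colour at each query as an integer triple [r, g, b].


query (0,1) [L1,L2] — begin 0,0,0
+L1 (α=1/8) → [79/4, 31/4, 109/4]
+L2 (α=3/4) → [1087/16, 2251/16, 2617/16]
= [68, 141, 164]


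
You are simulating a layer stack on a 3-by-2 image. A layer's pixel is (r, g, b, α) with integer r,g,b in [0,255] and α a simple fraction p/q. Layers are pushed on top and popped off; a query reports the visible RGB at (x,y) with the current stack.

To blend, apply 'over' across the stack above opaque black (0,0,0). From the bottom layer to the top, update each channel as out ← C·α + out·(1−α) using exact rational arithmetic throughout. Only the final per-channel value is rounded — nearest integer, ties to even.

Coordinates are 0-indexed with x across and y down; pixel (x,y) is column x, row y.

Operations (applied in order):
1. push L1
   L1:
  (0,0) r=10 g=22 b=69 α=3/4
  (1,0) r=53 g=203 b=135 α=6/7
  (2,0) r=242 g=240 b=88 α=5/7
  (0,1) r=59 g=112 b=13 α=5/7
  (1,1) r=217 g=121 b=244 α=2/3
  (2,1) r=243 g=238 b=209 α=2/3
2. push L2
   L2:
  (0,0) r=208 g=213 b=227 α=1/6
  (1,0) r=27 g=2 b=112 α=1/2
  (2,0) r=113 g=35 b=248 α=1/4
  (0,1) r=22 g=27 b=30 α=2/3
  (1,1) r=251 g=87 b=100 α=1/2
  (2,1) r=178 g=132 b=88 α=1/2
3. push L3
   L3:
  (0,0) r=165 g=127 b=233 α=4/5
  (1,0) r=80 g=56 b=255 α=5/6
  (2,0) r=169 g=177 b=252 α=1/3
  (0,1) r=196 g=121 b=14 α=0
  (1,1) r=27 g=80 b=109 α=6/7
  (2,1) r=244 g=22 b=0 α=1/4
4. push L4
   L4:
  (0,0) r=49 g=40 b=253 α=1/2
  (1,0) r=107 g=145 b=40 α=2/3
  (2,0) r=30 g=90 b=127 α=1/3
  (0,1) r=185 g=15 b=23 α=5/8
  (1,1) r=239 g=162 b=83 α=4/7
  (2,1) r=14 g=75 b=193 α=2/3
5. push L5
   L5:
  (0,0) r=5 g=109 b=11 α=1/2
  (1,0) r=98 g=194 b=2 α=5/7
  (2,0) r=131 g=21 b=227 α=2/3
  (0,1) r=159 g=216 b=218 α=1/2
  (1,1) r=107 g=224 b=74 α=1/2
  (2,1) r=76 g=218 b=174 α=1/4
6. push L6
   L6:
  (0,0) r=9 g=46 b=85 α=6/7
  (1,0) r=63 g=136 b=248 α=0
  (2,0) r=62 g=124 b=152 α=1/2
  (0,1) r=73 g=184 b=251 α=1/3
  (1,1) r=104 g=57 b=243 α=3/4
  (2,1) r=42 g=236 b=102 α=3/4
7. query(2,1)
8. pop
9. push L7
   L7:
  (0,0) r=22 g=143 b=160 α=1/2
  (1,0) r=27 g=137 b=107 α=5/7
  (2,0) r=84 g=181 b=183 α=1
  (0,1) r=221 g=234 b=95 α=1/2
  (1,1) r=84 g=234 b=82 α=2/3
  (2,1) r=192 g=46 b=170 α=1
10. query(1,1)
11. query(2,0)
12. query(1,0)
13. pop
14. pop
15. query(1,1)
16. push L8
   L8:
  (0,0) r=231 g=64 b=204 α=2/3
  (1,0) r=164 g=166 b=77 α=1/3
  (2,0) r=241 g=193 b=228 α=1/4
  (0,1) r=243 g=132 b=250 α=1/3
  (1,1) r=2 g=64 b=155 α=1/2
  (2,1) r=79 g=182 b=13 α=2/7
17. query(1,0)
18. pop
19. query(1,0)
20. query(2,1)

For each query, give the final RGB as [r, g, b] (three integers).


at x=2,y=1 over L1,L2,L3,L4,L5,L6:
L1 α=2/3: [162, 476/3, 418/3]
L2 α=1/2: [170, 436/3, 341/3]
L3 α=1/4: [377/2, 229/2, 341/4]
L4 α=2/3: [433/6, 529/6, 1885/12]
L5 α=1/4: [585/8, 965/8, 2581/16]
L6 α=3/4: [1593/32, 6629/32, 7477/64]
= [50, 207, 117]

query (1,1) [L1,L2,L3,L4,L5,L7] — begin 0,0,0
after L1 α=2/3: [434/3, 242/3, 488/3]
after L2 α=1/2: [1187/6, 503/6, 394/3]
after L3 α=6/7: [2159/42, 3383/42, 2356/21]
after L4 α=4/7: [15543/98, 12455/98, 4680/49]
after L5 α=1/2: [26029/196, 34407/196, 4153/49]
after L7 α=2/3: [58957/588, 42045/196, 4063/49]
rounded: [100, 215, 83]

query (2,0) [L1,L2,L3,L4,L5,L7] — begin 0,0,0
after L1 α=5/7: [1210/7, 1200/7, 440/7]
after L2 α=1/4: [4421/28, 3845/28, 764/7]
after L3 α=1/3: [6787/42, 6323/42, 3292/21]
after L4 α=1/3: [7417/63, 8213/63, 9251/63]
after L5 α=2/3: [23923/189, 10859/189, 37853/189]
after L7 α=1: [84, 181, 183]
rounded: [84, 181, 183]

at x=1,y=0 over L1,L2,L3,L4,L5,L7:
L1 α=6/7: [318/7, 174, 810/7]
L2 α=1/2: [507/14, 88, 797/7]
L3 α=5/6: [6107/84, 184/3, 4861/21]
L4 α=2/3: [24083/252, 1054/9, 6541/63]
L5 α=5/7: [85823/882, 10838/63, 13712/441]
L7 α=5/7: [145358/3087, 64831/441, 263359/3087]
rounded: [47, 147, 85]

(1,1) stack=L1,L2,L3,L4; from [0,0,0]:
after L1 α=2/3: [434/3, 242/3, 488/3]
after L2 α=1/2: [1187/6, 503/6, 394/3]
after L3 α=6/7: [2159/42, 3383/42, 2356/21]
after L4 α=4/7: [15543/98, 12455/98, 4680/49]
= [159, 127, 96]

query (1,0) [L1,L2,L3,L4,L8] — begin 0,0,0
after L1 α=6/7: [318/7, 174, 810/7]
after L2 α=1/2: [507/14, 88, 797/7]
after L3 α=5/6: [6107/84, 184/3, 4861/21]
after L4 α=2/3: [24083/252, 1054/9, 6541/63]
after L8 α=1/3: [44747/378, 3602/27, 17933/189]
rounded: [118, 133, 95]

query (1,0) [L1,L2,L3,L4] — begin 0,0,0
L1 α=6/7: [318/7, 174, 810/7]
L2 α=1/2: [507/14, 88, 797/7]
L3 α=5/6: [6107/84, 184/3, 4861/21]
L4 α=2/3: [24083/252, 1054/9, 6541/63]
= [96, 117, 104]

query (2,1) [L1,L2,L3,L4] — begin 0,0,0
after L1 α=2/3: [162, 476/3, 418/3]
after L2 α=1/2: [170, 436/3, 341/3]
after L3 α=1/4: [377/2, 229/2, 341/4]
after L4 α=2/3: [433/6, 529/6, 1885/12]
→ [72, 88, 157]
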